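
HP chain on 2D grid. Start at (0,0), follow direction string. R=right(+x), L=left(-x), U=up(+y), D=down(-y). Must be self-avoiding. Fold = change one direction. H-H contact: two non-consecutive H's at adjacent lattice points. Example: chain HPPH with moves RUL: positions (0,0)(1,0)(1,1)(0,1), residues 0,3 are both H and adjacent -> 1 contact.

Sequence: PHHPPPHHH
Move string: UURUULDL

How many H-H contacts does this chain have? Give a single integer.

Answer: 1

Derivation:
Positions: [(0, 0), (0, 1), (0, 2), (1, 2), (1, 3), (1, 4), (0, 4), (0, 3), (-1, 3)]
H-H contact: residue 2 @(0,2) - residue 7 @(0, 3)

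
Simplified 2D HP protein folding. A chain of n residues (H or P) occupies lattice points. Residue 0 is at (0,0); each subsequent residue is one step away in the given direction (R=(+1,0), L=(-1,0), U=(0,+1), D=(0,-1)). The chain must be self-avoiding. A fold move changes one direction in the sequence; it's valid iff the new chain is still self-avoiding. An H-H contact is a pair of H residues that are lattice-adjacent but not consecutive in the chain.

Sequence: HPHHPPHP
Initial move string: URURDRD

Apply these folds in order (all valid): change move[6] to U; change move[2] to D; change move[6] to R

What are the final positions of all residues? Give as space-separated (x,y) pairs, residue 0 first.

Answer: (0,0) (0,1) (1,1) (1,0) (2,0) (2,-1) (3,-1) (4,-1)

Derivation:
Initial moves: URURDRD
Fold: move[6]->U => URURDRU (positions: [(0, 0), (0, 1), (1, 1), (1, 2), (2, 2), (2, 1), (3, 1), (3, 2)])
Fold: move[2]->D => URDRDRU (positions: [(0, 0), (0, 1), (1, 1), (1, 0), (2, 0), (2, -1), (3, -1), (3, 0)])
Fold: move[6]->R => URDRDRR (positions: [(0, 0), (0, 1), (1, 1), (1, 0), (2, 0), (2, -1), (3, -1), (4, -1)])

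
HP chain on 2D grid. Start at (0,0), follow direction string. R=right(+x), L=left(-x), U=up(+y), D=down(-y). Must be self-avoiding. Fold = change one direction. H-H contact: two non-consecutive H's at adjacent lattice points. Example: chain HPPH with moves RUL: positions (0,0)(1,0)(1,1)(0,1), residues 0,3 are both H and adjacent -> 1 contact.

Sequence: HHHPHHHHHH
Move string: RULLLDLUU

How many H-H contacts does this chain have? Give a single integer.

Positions: [(0, 0), (1, 0), (1, 1), (0, 1), (-1, 1), (-2, 1), (-2, 0), (-3, 0), (-3, 1), (-3, 2)]
H-H contact: residue 5 @(-2,1) - residue 8 @(-3, 1)

Answer: 1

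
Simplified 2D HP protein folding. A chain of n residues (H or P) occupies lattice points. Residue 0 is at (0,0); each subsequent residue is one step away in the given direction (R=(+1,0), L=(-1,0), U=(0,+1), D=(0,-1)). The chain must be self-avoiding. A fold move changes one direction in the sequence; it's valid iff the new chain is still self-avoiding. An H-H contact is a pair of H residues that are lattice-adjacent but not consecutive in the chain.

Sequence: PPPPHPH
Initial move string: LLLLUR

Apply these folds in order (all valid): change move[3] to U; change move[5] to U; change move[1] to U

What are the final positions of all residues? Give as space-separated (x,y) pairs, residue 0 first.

Answer: (0,0) (-1,0) (-1,1) (-2,1) (-2,2) (-2,3) (-2,4)

Derivation:
Initial moves: LLLLUR
Fold: move[3]->U => LLLUUR (positions: [(0, 0), (-1, 0), (-2, 0), (-3, 0), (-3, 1), (-3, 2), (-2, 2)])
Fold: move[5]->U => LLLUUU (positions: [(0, 0), (-1, 0), (-2, 0), (-3, 0), (-3, 1), (-3, 2), (-3, 3)])
Fold: move[1]->U => LULUUU (positions: [(0, 0), (-1, 0), (-1, 1), (-2, 1), (-2, 2), (-2, 3), (-2, 4)])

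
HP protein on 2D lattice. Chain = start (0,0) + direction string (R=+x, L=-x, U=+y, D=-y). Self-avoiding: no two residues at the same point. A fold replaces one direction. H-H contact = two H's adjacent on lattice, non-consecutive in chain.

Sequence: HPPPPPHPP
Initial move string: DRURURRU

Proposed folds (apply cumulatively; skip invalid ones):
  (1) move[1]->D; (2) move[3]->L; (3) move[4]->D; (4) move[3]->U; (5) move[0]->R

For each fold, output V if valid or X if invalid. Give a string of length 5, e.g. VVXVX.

Answer: XXVXV

Derivation:
Initial: DRURURRU -> [(0, 0), (0, -1), (1, -1), (1, 0), (2, 0), (2, 1), (3, 1), (4, 1), (4, 2)]
Fold 1: move[1]->D => DDURURRU INVALID (collision), skipped
Fold 2: move[3]->L => DRULURRU INVALID (collision), skipped
Fold 3: move[4]->D => DRURDRRU VALID
Fold 4: move[3]->U => DRUUDRRU INVALID (collision), skipped
Fold 5: move[0]->R => RRURDRRU VALID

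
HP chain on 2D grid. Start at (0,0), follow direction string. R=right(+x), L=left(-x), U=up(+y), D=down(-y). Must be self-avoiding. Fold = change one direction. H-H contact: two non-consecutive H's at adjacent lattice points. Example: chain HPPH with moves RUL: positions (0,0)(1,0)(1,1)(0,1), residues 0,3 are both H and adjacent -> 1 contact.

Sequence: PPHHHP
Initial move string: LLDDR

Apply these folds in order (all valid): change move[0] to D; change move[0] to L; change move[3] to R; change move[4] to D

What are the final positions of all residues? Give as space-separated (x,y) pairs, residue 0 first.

Initial moves: LLDDR
Fold: move[0]->D => DLDDR (positions: [(0, 0), (0, -1), (-1, -1), (-1, -2), (-1, -3), (0, -3)])
Fold: move[0]->L => LLDDR (positions: [(0, 0), (-1, 0), (-2, 0), (-2, -1), (-2, -2), (-1, -2)])
Fold: move[3]->R => LLDRR (positions: [(0, 0), (-1, 0), (-2, 0), (-2, -1), (-1, -1), (0, -1)])
Fold: move[4]->D => LLDRD (positions: [(0, 0), (-1, 0), (-2, 0), (-2, -1), (-1, -1), (-1, -2)])

Answer: (0,0) (-1,0) (-2,0) (-2,-1) (-1,-1) (-1,-2)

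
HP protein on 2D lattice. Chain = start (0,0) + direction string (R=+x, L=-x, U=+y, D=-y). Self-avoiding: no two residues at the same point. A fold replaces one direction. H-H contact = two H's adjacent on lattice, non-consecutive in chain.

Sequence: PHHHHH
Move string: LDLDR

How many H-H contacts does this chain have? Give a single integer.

Answer: 1

Derivation:
Positions: [(0, 0), (-1, 0), (-1, -1), (-2, -1), (-2, -2), (-1, -2)]
H-H contact: residue 2 @(-1,-1) - residue 5 @(-1, -2)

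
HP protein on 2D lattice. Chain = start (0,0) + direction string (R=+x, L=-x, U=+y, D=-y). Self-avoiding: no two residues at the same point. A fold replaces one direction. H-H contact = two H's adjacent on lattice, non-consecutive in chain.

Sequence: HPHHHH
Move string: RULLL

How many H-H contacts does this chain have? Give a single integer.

Answer: 1

Derivation:
Positions: [(0, 0), (1, 0), (1, 1), (0, 1), (-1, 1), (-2, 1)]
H-H contact: residue 0 @(0,0) - residue 3 @(0, 1)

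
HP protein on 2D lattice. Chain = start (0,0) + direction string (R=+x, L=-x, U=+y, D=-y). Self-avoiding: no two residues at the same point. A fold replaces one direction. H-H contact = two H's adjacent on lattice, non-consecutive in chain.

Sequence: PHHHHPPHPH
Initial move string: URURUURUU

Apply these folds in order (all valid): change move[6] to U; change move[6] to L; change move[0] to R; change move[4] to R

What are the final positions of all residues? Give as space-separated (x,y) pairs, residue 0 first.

Initial moves: URURUURUU
Fold: move[6]->U => URURUUUUU (positions: [(0, 0), (0, 1), (1, 1), (1, 2), (2, 2), (2, 3), (2, 4), (2, 5), (2, 6), (2, 7)])
Fold: move[6]->L => URURUULUU (positions: [(0, 0), (0, 1), (1, 1), (1, 2), (2, 2), (2, 3), (2, 4), (1, 4), (1, 5), (1, 6)])
Fold: move[0]->R => RRURUULUU (positions: [(0, 0), (1, 0), (2, 0), (2, 1), (3, 1), (3, 2), (3, 3), (2, 3), (2, 4), (2, 5)])
Fold: move[4]->R => RRURRULUU (positions: [(0, 0), (1, 0), (2, 0), (2, 1), (3, 1), (4, 1), (4, 2), (3, 2), (3, 3), (3, 4)])

Answer: (0,0) (1,0) (2,0) (2,1) (3,1) (4,1) (4,2) (3,2) (3,3) (3,4)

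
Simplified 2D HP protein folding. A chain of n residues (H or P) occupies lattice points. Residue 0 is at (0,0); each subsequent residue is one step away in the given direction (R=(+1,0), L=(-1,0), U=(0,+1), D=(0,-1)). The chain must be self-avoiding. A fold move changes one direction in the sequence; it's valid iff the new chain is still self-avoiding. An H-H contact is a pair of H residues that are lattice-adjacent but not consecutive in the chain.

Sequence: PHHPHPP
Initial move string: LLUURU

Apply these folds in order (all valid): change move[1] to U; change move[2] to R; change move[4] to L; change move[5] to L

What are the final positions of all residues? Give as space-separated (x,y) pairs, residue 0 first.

Initial moves: LLUURU
Fold: move[1]->U => LUUURU (positions: [(0, 0), (-1, 0), (-1, 1), (-1, 2), (-1, 3), (0, 3), (0, 4)])
Fold: move[2]->R => LURURU (positions: [(0, 0), (-1, 0), (-1, 1), (0, 1), (0, 2), (1, 2), (1, 3)])
Fold: move[4]->L => LURULU (positions: [(0, 0), (-1, 0), (-1, 1), (0, 1), (0, 2), (-1, 2), (-1, 3)])
Fold: move[5]->L => LURULL (positions: [(0, 0), (-1, 0), (-1, 1), (0, 1), (0, 2), (-1, 2), (-2, 2)])

Answer: (0,0) (-1,0) (-1,1) (0,1) (0,2) (-1,2) (-2,2)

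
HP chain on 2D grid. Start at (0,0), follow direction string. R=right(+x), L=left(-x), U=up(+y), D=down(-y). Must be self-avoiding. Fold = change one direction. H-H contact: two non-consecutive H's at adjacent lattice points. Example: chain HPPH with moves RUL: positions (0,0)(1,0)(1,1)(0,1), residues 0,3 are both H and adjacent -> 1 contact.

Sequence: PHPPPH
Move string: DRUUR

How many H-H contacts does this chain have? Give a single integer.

Positions: [(0, 0), (0, -1), (1, -1), (1, 0), (1, 1), (2, 1)]
No H-H contacts found.

Answer: 0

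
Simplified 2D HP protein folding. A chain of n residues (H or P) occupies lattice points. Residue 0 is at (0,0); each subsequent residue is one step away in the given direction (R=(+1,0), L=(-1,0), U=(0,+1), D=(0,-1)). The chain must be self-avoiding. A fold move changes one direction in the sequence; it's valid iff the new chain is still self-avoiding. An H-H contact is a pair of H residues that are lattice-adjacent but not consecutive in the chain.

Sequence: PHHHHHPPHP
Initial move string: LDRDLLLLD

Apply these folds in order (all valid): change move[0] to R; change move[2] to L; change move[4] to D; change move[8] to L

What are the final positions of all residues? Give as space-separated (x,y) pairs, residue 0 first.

Initial moves: LDRDLLLLD
Fold: move[0]->R => RDRDLLLLD (positions: [(0, 0), (1, 0), (1, -1), (2, -1), (2, -2), (1, -2), (0, -2), (-1, -2), (-2, -2), (-2, -3)])
Fold: move[2]->L => RDLDLLLLD (positions: [(0, 0), (1, 0), (1, -1), (0, -1), (0, -2), (-1, -2), (-2, -2), (-3, -2), (-4, -2), (-4, -3)])
Fold: move[4]->D => RDLDDLLLD (positions: [(0, 0), (1, 0), (1, -1), (0, -1), (0, -2), (0, -3), (-1, -3), (-2, -3), (-3, -3), (-3, -4)])
Fold: move[8]->L => RDLDDLLLL (positions: [(0, 0), (1, 0), (1, -1), (0, -1), (0, -2), (0, -3), (-1, -3), (-2, -3), (-3, -3), (-4, -3)])

Answer: (0,0) (1,0) (1,-1) (0,-1) (0,-2) (0,-3) (-1,-3) (-2,-3) (-3,-3) (-4,-3)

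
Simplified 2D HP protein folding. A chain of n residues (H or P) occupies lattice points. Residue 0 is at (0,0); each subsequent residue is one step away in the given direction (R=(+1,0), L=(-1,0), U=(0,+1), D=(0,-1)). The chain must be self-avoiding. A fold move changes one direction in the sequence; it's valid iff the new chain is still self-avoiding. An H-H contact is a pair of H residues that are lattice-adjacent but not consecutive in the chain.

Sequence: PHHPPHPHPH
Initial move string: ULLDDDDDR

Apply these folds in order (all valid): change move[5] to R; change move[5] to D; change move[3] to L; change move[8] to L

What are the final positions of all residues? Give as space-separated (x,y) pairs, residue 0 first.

Answer: (0,0) (0,1) (-1,1) (-2,1) (-3,1) (-3,0) (-3,-1) (-3,-2) (-3,-3) (-4,-3)

Derivation:
Initial moves: ULLDDDDDR
Fold: move[5]->R => ULLDDRDDR (positions: [(0, 0), (0, 1), (-1, 1), (-2, 1), (-2, 0), (-2, -1), (-1, -1), (-1, -2), (-1, -3), (0, -3)])
Fold: move[5]->D => ULLDDDDDR (positions: [(0, 0), (0, 1), (-1, 1), (-2, 1), (-2, 0), (-2, -1), (-2, -2), (-2, -3), (-2, -4), (-1, -4)])
Fold: move[3]->L => ULLLDDDDR (positions: [(0, 0), (0, 1), (-1, 1), (-2, 1), (-3, 1), (-3, 0), (-3, -1), (-3, -2), (-3, -3), (-2, -3)])
Fold: move[8]->L => ULLLDDDDL (positions: [(0, 0), (0, 1), (-1, 1), (-2, 1), (-3, 1), (-3, 0), (-3, -1), (-3, -2), (-3, -3), (-4, -3)])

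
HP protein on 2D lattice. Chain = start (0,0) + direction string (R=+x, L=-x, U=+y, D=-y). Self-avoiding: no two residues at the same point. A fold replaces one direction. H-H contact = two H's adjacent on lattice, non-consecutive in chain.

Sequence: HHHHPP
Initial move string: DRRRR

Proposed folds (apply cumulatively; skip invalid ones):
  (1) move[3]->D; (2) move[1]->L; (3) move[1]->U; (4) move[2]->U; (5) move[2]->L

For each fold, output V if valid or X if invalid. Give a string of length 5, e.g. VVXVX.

Initial: DRRRR -> [(0, 0), (0, -1), (1, -1), (2, -1), (3, -1), (4, -1)]
Fold 1: move[3]->D => DRRDR VALID
Fold 2: move[1]->L => DLRDR INVALID (collision), skipped
Fold 3: move[1]->U => DURDR INVALID (collision), skipped
Fold 4: move[2]->U => DRUDR INVALID (collision), skipped
Fold 5: move[2]->L => DRLDR INVALID (collision), skipped

Answer: VXXXX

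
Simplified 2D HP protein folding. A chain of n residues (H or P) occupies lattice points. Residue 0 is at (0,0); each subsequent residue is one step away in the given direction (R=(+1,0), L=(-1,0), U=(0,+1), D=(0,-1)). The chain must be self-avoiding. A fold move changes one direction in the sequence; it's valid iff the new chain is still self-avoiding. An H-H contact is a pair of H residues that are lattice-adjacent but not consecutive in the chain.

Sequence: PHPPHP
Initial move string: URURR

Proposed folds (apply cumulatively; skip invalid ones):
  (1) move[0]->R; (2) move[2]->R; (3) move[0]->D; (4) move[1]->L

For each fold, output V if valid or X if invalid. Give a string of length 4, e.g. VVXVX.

Answer: VVVX

Derivation:
Initial: URURR -> [(0, 0), (0, 1), (1, 1), (1, 2), (2, 2), (3, 2)]
Fold 1: move[0]->R => RRURR VALID
Fold 2: move[2]->R => RRRRR VALID
Fold 3: move[0]->D => DRRRR VALID
Fold 4: move[1]->L => DLRRR INVALID (collision), skipped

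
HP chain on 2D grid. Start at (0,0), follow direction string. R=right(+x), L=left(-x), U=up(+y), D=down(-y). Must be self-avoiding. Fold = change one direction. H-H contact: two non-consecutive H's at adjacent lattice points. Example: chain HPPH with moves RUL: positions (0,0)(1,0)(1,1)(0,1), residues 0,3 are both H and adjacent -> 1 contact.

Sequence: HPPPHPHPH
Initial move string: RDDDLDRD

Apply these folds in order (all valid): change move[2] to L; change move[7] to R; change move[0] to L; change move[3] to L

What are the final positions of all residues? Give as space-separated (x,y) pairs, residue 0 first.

Initial moves: RDDDLDRD
Fold: move[2]->L => RDLDLDRD (positions: [(0, 0), (1, 0), (1, -1), (0, -1), (0, -2), (-1, -2), (-1, -3), (0, -3), (0, -4)])
Fold: move[7]->R => RDLDLDRR (positions: [(0, 0), (1, 0), (1, -1), (0, -1), (0, -2), (-1, -2), (-1, -3), (0, -3), (1, -3)])
Fold: move[0]->L => LDLDLDRR (positions: [(0, 0), (-1, 0), (-1, -1), (-2, -1), (-2, -2), (-3, -2), (-3, -3), (-2, -3), (-1, -3)])
Fold: move[3]->L => LDLLLDRR (positions: [(0, 0), (-1, 0), (-1, -1), (-2, -1), (-3, -1), (-4, -1), (-4, -2), (-3, -2), (-2, -2)])

Answer: (0,0) (-1,0) (-1,-1) (-2,-1) (-3,-1) (-4,-1) (-4,-2) (-3,-2) (-2,-2)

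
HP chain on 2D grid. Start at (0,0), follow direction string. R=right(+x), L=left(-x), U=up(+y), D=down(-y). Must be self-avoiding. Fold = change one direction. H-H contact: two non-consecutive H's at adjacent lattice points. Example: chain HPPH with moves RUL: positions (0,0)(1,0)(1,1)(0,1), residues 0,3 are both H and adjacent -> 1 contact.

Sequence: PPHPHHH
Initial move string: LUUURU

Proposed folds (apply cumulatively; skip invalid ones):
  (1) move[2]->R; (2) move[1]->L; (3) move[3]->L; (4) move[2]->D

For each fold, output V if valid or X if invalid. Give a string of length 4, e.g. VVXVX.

Initial: LUUURU -> [(0, 0), (-1, 0), (-1, 1), (-1, 2), (-1, 3), (0, 3), (0, 4)]
Fold 1: move[2]->R => LURURU VALID
Fold 2: move[1]->L => LLRURU INVALID (collision), skipped
Fold 3: move[3]->L => LURLRU INVALID (collision), skipped
Fold 4: move[2]->D => LUDURU INVALID (collision), skipped

Answer: VXXX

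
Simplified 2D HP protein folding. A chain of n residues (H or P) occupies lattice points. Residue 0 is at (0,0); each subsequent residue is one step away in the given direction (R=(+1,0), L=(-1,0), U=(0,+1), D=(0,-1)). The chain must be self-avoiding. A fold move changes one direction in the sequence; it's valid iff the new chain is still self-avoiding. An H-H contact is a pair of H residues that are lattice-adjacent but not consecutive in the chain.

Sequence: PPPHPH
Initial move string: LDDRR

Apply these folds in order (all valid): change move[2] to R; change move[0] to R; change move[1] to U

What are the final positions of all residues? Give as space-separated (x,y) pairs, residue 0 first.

Answer: (0,0) (1,0) (1,1) (2,1) (3,1) (4,1)

Derivation:
Initial moves: LDDRR
Fold: move[2]->R => LDRRR (positions: [(0, 0), (-1, 0), (-1, -1), (0, -1), (1, -1), (2, -1)])
Fold: move[0]->R => RDRRR (positions: [(0, 0), (1, 0), (1, -1), (2, -1), (3, -1), (4, -1)])
Fold: move[1]->U => RURRR (positions: [(0, 0), (1, 0), (1, 1), (2, 1), (3, 1), (4, 1)])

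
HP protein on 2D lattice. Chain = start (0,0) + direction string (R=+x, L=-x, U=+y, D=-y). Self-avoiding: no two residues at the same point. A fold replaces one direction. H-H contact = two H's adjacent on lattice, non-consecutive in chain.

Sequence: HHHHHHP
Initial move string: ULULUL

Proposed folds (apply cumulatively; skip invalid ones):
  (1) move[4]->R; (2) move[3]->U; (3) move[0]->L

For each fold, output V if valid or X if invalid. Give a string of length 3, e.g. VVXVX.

Initial: ULULUL -> [(0, 0), (0, 1), (-1, 1), (-1, 2), (-2, 2), (-2, 3), (-3, 3)]
Fold 1: move[4]->R => ULULRL INVALID (collision), skipped
Fold 2: move[3]->U => ULUUUL VALID
Fold 3: move[0]->L => LLUUUL VALID

Answer: XVV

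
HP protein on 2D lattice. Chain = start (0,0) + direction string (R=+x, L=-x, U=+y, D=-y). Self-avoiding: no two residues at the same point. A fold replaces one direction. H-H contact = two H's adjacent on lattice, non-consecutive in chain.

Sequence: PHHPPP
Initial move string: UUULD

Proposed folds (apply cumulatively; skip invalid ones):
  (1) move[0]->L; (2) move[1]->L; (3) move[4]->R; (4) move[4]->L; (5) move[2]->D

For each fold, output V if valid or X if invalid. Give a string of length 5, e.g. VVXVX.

Answer: VVXVV

Derivation:
Initial: UUULD -> [(0, 0), (0, 1), (0, 2), (0, 3), (-1, 3), (-1, 2)]
Fold 1: move[0]->L => LUULD VALID
Fold 2: move[1]->L => LLULD VALID
Fold 3: move[4]->R => LLULR INVALID (collision), skipped
Fold 4: move[4]->L => LLULL VALID
Fold 5: move[2]->D => LLDLL VALID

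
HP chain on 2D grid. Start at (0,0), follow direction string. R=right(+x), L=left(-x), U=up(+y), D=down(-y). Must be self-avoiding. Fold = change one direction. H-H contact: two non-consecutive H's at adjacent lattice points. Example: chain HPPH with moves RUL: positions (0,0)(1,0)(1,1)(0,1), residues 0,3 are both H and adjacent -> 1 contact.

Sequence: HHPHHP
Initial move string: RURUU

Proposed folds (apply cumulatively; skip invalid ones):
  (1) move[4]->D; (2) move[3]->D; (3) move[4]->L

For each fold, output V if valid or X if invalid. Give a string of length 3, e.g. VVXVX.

Answer: XXV

Derivation:
Initial: RURUU -> [(0, 0), (1, 0), (1, 1), (2, 1), (2, 2), (2, 3)]
Fold 1: move[4]->D => RURUD INVALID (collision), skipped
Fold 2: move[3]->D => RURDU INVALID (collision), skipped
Fold 3: move[4]->L => RURUL VALID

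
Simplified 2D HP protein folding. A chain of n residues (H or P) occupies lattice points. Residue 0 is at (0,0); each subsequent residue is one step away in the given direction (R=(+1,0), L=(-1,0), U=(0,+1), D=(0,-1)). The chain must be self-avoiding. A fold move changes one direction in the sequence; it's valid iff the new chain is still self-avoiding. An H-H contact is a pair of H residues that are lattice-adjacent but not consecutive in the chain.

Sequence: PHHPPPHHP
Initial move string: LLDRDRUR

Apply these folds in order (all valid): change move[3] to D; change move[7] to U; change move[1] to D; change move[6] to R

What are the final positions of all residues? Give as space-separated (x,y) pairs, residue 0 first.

Initial moves: LLDRDRUR
Fold: move[3]->D => LLDDDRUR (positions: [(0, 0), (-1, 0), (-2, 0), (-2, -1), (-2, -2), (-2, -3), (-1, -3), (-1, -2), (0, -2)])
Fold: move[7]->U => LLDDDRUU (positions: [(0, 0), (-1, 0), (-2, 0), (-2, -1), (-2, -2), (-2, -3), (-1, -3), (-1, -2), (-1, -1)])
Fold: move[1]->D => LDDDDRUU (positions: [(0, 0), (-1, 0), (-1, -1), (-1, -2), (-1, -3), (-1, -4), (0, -4), (0, -3), (0, -2)])
Fold: move[6]->R => LDDDDRRU (positions: [(0, 0), (-1, 0), (-1, -1), (-1, -2), (-1, -3), (-1, -4), (0, -4), (1, -4), (1, -3)])

Answer: (0,0) (-1,0) (-1,-1) (-1,-2) (-1,-3) (-1,-4) (0,-4) (1,-4) (1,-3)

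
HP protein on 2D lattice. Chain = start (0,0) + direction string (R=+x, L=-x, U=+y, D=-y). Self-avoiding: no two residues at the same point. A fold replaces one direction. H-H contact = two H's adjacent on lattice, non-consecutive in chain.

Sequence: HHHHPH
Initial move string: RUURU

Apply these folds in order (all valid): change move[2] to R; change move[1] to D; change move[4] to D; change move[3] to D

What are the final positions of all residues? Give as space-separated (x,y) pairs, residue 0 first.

Initial moves: RUURU
Fold: move[2]->R => RURRU (positions: [(0, 0), (1, 0), (1, 1), (2, 1), (3, 1), (3, 2)])
Fold: move[1]->D => RDRRU (positions: [(0, 0), (1, 0), (1, -1), (2, -1), (3, -1), (3, 0)])
Fold: move[4]->D => RDRRD (positions: [(0, 0), (1, 0), (1, -1), (2, -1), (3, -1), (3, -2)])
Fold: move[3]->D => RDRDD (positions: [(0, 0), (1, 0), (1, -1), (2, -1), (2, -2), (2, -3)])

Answer: (0,0) (1,0) (1,-1) (2,-1) (2,-2) (2,-3)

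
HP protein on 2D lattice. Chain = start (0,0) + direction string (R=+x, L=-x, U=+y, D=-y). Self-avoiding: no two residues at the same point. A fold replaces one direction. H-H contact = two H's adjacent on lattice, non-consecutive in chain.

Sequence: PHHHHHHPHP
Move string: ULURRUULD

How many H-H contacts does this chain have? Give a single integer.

Answer: 1

Derivation:
Positions: [(0, 0), (0, 1), (-1, 1), (-1, 2), (0, 2), (1, 2), (1, 3), (1, 4), (0, 4), (0, 3)]
H-H contact: residue 1 @(0,1) - residue 4 @(0, 2)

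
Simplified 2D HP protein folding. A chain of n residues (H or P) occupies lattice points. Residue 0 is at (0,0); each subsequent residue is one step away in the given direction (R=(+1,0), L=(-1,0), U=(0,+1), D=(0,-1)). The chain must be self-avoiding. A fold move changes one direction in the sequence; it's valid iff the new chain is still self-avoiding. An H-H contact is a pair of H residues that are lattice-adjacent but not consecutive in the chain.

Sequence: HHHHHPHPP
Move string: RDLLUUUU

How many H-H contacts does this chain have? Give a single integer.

Answer: 1

Derivation:
Positions: [(0, 0), (1, 0), (1, -1), (0, -1), (-1, -1), (-1, 0), (-1, 1), (-1, 2), (-1, 3)]
H-H contact: residue 0 @(0,0) - residue 3 @(0, -1)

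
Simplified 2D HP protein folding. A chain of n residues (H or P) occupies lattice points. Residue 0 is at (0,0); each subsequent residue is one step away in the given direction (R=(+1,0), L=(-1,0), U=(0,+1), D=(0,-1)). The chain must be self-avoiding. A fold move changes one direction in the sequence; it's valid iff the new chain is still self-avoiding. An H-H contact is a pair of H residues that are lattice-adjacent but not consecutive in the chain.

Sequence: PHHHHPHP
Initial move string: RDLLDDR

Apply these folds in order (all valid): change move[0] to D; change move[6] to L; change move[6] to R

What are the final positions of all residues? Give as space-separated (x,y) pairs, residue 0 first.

Initial moves: RDLLDDR
Fold: move[0]->D => DDLLDDR (positions: [(0, 0), (0, -1), (0, -2), (-1, -2), (-2, -2), (-2, -3), (-2, -4), (-1, -4)])
Fold: move[6]->L => DDLLDDL (positions: [(0, 0), (0, -1), (0, -2), (-1, -2), (-2, -2), (-2, -3), (-2, -4), (-3, -4)])
Fold: move[6]->R => DDLLDDR (positions: [(0, 0), (0, -1), (0, -2), (-1, -2), (-2, -2), (-2, -3), (-2, -4), (-1, -4)])

Answer: (0,0) (0,-1) (0,-2) (-1,-2) (-2,-2) (-2,-3) (-2,-4) (-1,-4)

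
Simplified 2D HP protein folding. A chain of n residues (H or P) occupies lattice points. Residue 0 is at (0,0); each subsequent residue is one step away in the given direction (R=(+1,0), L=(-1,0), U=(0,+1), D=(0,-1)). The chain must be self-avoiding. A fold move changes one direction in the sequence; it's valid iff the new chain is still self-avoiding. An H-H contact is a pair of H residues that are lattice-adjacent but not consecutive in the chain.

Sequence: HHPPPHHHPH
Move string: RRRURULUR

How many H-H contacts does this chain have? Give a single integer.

Answer: 1

Derivation:
Positions: [(0, 0), (1, 0), (2, 0), (3, 0), (3, 1), (4, 1), (4, 2), (3, 2), (3, 3), (4, 3)]
H-H contact: residue 6 @(4,2) - residue 9 @(4, 3)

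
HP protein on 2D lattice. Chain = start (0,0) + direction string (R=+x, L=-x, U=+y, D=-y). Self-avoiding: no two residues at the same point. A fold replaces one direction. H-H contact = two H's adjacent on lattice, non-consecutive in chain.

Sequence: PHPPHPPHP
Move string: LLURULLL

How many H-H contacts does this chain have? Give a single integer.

Positions: [(0, 0), (-1, 0), (-2, 0), (-2, 1), (-1, 1), (-1, 2), (-2, 2), (-3, 2), (-4, 2)]
H-H contact: residue 1 @(-1,0) - residue 4 @(-1, 1)

Answer: 1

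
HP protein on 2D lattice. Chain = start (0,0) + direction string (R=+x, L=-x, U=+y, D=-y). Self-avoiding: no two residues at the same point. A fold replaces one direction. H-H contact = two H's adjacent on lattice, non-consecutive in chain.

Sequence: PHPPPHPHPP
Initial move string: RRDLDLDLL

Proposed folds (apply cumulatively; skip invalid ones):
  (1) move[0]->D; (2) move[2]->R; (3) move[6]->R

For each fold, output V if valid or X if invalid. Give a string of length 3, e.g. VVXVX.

Initial: RRDLDLDLL -> [(0, 0), (1, 0), (2, 0), (2, -1), (1, -1), (1, -2), (0, -2), (0, -3), (-1, -3), (-2, -3)]
Fold 1: move[0]->D => DRDLDLDLL VALID
Fold 2: move[2]->R => DRRLDLDLL INVALID (collision), skipped
Fold 3: move[6]->R => DRDLDLRLL INVALID (collision), skipped

Answer: VXX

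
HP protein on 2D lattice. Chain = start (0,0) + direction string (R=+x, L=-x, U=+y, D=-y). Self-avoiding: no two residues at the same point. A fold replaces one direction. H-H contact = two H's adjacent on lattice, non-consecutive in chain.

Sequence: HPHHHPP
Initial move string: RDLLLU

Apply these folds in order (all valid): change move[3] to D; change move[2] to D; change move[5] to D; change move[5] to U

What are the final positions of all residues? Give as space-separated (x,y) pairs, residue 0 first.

Answer: (0,0) (1,0) (1,-1) (1,-2) (1,-3) (0,-3) (0,-2)

Derivation:
Initial moves: RDLLLU
Fold: move[3]->D => RDLDLU (positions: [(0, 0), (1, 0), (1, -1), (0, -1), (0, -2), (-1, -2), (-1, -1)])
Fold: move[2]->D => RDDDLU (positions: [(0, 0), (1, 0), (1, -1), (1, -2), (1, -3), (0, -3), (0, -2)])
Fold: move[5]->D => RDDDLD (positions: [(0, 0), (1, 0), (1, -1), (1, -2), (1, -3), (0, -3), (0, -4)])
Fold: move[5]->U => RDDDLU (positions: [(0, 0), (1, 0), (1, -1), (1, -2), (1, -3), (0, -3), (0, -2)])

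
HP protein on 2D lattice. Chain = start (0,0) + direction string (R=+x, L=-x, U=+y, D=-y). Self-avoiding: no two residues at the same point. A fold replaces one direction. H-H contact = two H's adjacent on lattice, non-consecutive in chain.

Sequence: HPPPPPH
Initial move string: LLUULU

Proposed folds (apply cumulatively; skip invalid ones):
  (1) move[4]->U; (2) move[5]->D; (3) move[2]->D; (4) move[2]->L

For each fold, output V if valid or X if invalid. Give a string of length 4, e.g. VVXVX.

Initial: LLUULU -> [(0, 0), (-1, 0), (-2, 0), (-2, 1), (-2, 2), (-3, 2), (-3, 3)]
Fold 1: move[4]->U => LLUUUU VALID
Fold 2: move[5]->D => LLUUUD INVALID (collision), skipped
Fold 3: move[2]->D => LLDUUU INVALID (collision), skipped
Fold 4: move[2]->L => LLLUUU VALID

Answer: VXXV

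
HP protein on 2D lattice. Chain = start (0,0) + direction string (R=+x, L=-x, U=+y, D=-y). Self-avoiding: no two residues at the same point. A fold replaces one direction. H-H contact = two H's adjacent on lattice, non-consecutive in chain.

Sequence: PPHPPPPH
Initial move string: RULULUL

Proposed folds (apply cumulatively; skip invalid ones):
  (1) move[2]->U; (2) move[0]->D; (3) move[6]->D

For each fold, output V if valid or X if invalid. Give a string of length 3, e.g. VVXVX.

Initial: RULULUL -> [(0, 0), (1, 0), (1, 1), (0, 1), (0, 2), (-1, 2), (-1, 3), (-2, 3)]
Fold 1: move[2]->U => RUUULUL VALID
Fold 2: move[0]->D => DUUULUL INVALID (collision), skipped
Fold 3: move[6]->D => RUUULUD INVALID (collision), skipped

Answer: VXX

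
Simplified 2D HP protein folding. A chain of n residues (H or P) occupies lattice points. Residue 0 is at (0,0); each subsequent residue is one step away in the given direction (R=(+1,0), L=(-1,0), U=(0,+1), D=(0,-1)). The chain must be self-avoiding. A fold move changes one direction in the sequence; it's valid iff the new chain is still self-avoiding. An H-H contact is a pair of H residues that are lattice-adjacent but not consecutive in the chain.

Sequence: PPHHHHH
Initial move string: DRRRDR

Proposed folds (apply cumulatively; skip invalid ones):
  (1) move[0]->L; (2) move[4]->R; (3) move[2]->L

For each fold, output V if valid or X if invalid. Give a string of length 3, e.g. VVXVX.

Initial: DRRRDR -> [(0, 0), (0, -1), (1, -1), (2, -1), (3, -1), (3, -2), (4, -2)]
Fold 1: move[0]->L => LRRRDR INVALID (collision), skipped
Fold 2: move[4]->R => DRRRRR VALID
Fold 3: move[2]->L => DRLRRR INVALID (collision), skipped

Answer: XVX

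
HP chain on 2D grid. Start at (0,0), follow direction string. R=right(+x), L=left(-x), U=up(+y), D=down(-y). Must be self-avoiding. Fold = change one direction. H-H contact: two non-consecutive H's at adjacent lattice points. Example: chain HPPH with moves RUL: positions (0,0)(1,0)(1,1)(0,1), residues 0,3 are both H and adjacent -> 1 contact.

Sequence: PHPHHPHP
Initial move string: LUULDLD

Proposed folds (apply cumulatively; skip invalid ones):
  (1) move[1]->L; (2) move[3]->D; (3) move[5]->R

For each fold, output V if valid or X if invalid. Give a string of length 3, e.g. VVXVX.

Initial: LUULDLD -> [(0, 0), (-1, 0), (-1, 1), (-1, 2), (-2, 2), (-2, 1), (-3, 1), (-3, 0)]
Fold 1: move[1]->L => LLULDLD VALID
Fold 2: move[3]->D => LLUDDLD INVALID (collision), skipped
Fold 3: move[5]->R => LLULDRD INVALID (collision), skipped

Answer: VXX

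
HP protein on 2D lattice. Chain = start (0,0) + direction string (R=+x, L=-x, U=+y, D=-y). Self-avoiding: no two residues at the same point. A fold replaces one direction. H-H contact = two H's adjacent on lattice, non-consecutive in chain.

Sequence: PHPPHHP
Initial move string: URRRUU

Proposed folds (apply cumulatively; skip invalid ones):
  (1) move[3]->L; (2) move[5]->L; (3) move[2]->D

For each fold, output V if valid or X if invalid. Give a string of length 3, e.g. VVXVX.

Answer: XVX

Derivation:
Initial: URRRUU -> [(0, 0), (0, 1), (1, 1), (2, 1), (3, 1), (3, 2), (3, 3)]
Fold 1: move[3]->L => URRLUU INVALID (collision), skipped
Fold 2: move[5]->L => URRRUL VALID
Fold 3: move[2]->D => URDRUL INVALID (collision), skipped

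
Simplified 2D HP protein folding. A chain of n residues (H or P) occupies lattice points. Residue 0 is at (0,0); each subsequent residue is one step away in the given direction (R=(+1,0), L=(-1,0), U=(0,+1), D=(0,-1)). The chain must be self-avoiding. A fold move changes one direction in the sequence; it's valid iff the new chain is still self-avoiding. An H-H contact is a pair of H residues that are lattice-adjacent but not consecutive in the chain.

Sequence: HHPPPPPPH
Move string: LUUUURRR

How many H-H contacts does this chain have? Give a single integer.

Answer: 0

Derivation:
Positions: [(0, 0), (-1, 0), (-1, 1), (-1, 2), (-1, 3), (-1, 4), (0, 4), (1, 4), (2, 4)]
No H-H contacts found.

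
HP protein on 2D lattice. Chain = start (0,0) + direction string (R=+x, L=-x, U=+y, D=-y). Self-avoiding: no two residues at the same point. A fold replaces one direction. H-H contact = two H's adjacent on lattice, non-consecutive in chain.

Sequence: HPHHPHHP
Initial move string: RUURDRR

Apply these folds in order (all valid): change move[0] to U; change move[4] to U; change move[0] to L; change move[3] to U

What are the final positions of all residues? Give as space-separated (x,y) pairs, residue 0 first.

Initial moves: RUURDRR
Fold: move[0]->U => UUURDRR (positions: [(0, 0), (0, 1), (0, 2), (0, 3), (1, 3), (1, 2), (2, 2), (3, 2)])
Fold: move[4]->U => UUURURR (positions: [(0, 0), (0, 1), (0, 2), (0, 3), (1, 3), (1, 4), (2, 4), (3, 4)])
Fold: move[0]->L => LUURURR (positions: [(0, 0), (-1, 0), (-1, 1), (-1, 2), (0, 2), (0, 3), (1, 3), (2, 3)])
Fold: move[3]->U => LUUUURR (positions: [(0, 0), (-1, 0), (-1, 1), (-1, 2), (-1, 3), (-1, 4), (0, 4), (1, 4)])

Answer: (0,0) (-1,0) (-1,1) (-1,2) (-1,3) (-1,4) (0,4) (1,4)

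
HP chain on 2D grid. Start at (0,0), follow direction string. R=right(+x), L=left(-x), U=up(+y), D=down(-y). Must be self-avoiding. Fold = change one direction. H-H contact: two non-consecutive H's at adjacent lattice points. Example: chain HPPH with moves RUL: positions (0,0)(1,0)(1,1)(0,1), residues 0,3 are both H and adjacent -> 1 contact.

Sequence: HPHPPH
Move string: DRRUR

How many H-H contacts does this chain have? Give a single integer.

Positions: [(0, 0), (0, -1), (1, -1), (2, -1), (2, 0), (3, 0)]
No H-H contacts found.

Answer: 0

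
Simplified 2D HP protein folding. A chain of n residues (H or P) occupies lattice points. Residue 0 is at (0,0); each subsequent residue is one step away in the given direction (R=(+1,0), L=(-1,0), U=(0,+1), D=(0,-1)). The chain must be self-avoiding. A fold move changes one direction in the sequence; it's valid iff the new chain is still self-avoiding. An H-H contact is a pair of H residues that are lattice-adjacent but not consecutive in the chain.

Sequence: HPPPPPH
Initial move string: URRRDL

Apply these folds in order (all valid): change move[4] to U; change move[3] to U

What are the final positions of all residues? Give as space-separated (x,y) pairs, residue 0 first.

Initial moves: URRRDL
Fold: move[4]->U => URRRUL (positions: [(0, 0), (0, 1), (1, 1), (2, 1), (3, 1), (3, 2), (2, 2)])
Fold: move[3]->U => URRUUL (positions: [(0, 0), (0, 1), (1, 1), (2, 1), (2, 2), (2, 3), (1, 3)])

Answer: (0,0) (0,1) (1,1) (2,1) (2,2) (2,3) (1,3)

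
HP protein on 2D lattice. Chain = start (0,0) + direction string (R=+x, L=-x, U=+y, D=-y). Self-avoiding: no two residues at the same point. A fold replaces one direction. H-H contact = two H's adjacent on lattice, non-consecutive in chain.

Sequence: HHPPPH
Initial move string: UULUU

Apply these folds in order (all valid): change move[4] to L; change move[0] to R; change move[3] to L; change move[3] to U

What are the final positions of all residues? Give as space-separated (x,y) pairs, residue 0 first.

Initial moves: UULUU
Fold: move[4]->L => UULUL (positions: [(0, 0), (0, 1), (0, 2), (-1, 2), (-1, 3), (-2, 3)])
Fold: move[0]->R => RULUL (positions: [(0, 0), (1, 0), (1, 1), (0, 1), (0, 2), (-1, 2)])
Fold: move[3]->L => RULLL (positions: [(0, 0), (1, 0), (1, 1), (0, 1), (-1, 1), (-2, 1)])
Fold: move[3]->U => RULUL (positions: [(0, 0), (1, 0), (1, 1), (0, 1), (0, 2), (-1, 2)])

Answer: (0,0) (1,0) (1,1) (0,1) (0,2) (-1,2)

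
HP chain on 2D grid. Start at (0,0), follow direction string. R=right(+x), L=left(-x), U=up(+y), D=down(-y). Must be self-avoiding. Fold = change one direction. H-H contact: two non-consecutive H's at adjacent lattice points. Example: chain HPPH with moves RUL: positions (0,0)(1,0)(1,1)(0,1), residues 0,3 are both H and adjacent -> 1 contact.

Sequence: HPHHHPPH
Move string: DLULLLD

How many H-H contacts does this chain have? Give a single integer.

Positions: [(0, 0), (0, -1), (-1, -1), (-1, 0), (-2, 0), (-3, 0), (-4, 0), (-4, -1)]
H-H contact: residue 0 @(0,0) - residue 3 @(-1, 0)

Answer: 1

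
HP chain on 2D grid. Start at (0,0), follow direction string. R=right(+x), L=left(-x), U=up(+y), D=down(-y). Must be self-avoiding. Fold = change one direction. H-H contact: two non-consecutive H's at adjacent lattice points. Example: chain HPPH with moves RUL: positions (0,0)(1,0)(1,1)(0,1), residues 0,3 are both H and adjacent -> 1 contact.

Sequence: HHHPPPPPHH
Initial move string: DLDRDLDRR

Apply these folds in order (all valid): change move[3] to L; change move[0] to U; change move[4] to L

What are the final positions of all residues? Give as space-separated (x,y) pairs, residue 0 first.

Initial moves: DLDRDLDRR
Fold: move[3]->L => DLDLDLDRR (positions: [(0, 0), (0, -1), (-1, -1), (-1, -2), (-2, -2), (-2, -3), (-3, -3), (-3, -4), (-2, -4), (-1, -4)])
Fold: move[0]->U => ULDLDLDRR (positions: [(0, 0), (0, 1), (-1, 1), (-1, 0), (-2, 0), (-2, -1), (-3, -1), (-3, -2), (-2, -2), (-1, -2)])
Fold: move[4]->L => ULDLLLDRR (positions: [(0, 0), (0, 1), (-1, 1), (-1, 0), (-2, 0), (-3, 0), (-4, 0), (-4, -1), (-3, -1), (-2, -1)])

Answer: (0,0) (0,1) (-1,1) (-1,0) (-2,0) (-3,0) (-4,0) (-4,-1) (-3,-1) (-2,-1)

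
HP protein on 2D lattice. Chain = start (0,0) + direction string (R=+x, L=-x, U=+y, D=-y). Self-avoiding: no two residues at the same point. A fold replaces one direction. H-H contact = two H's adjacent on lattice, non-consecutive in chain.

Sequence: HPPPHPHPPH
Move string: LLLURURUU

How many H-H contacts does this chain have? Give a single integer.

Answer: 0

Derivation:
Positions: [(0, 0), (-1, 0), (-2, 0), (-3, 0), (-3, 1), (-2, 1), (-2, 2), (-1, 2), (-1, 3), (-1, 4)]
No H-H contacts found.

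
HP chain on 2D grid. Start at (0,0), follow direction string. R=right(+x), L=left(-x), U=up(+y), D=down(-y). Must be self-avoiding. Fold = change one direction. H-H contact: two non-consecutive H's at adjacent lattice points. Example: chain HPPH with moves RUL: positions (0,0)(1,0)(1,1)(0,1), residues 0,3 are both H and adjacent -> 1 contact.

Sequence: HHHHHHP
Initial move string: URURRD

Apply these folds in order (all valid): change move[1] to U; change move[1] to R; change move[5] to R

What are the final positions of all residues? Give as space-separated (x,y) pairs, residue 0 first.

Answer: (0,0) (0,1) (1,1) (1,2) (2,2) (3,2) (4,2)

Derivation:
Initial moves: URURRD
Fold: move[1]->U => UUURRD (positions: [(0, 0), (0, 1), (0, 2), (0, 3), (1, 3), (2, 3), (2, 2)])
Fold: move[1]->R => URURRD (positions: [(0, 0), (0, 1), (1, 1), (1, 2), (2, 2), (3, 2), (3, 1)])
Fold: move[5]->R => URURRR (positions: [(0, 0), (0, 1), (1, 1), (1, 2), (2, 2), (3, 2), (4, 2)])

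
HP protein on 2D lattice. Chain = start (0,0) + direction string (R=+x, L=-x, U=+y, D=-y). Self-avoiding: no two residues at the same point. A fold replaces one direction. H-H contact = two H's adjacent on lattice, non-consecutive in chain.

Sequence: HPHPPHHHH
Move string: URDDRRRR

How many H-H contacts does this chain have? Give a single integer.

Answer: 0

Derivation:
Positions: [(0, 0), (0, 1), (1, 1), (1, 0), (1, -1), (2, -1), (3, -1), (4, -1), (5, -1)]
No H-H contacts found.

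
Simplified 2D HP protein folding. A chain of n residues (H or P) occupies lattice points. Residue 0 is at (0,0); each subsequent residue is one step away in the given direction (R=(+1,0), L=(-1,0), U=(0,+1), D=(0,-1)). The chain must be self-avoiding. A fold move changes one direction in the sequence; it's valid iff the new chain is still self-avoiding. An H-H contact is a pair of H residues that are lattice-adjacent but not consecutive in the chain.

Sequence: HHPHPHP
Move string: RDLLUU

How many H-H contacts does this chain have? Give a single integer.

Positions: [(0, 0), (1, 0), (1, -1), (0, -1), (-1, -1), (-1, 0), (-1, 1)]
H-H contact: residue 0 @(0,0) - residue 5 @(-1, 0)
H-H contact: residue 0 @(0,0) - residue 3 @(0, -1)

Answer: 2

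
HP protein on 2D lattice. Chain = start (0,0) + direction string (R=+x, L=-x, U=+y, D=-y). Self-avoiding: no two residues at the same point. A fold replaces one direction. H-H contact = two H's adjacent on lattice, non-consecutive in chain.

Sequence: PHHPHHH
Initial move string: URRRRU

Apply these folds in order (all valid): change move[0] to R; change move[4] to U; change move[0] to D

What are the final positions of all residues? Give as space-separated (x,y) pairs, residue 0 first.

Initial moves: URRRRU
Fold: move[0]->R => RRRRRU (positions: [(0, 0), (1, 0), (2, 0), (3, 0), (4, 0), (5, 0), (5, 1)])
Fold: move[4]->U => RRRRUU (positions: [(0, 0), (1, 0), (2, 0), (3, 0), (4, 0), (4, 1), (4, 2)])
Fold: move[0]->D => DRRRUU (positions: [(0, 0), (0, -1), (1, -1), (2, -1), (3, -1), (3, 0), (3, 1)])

Answer: (0,0) (0,-1) (1,-1) (2,-1) (3,-1) (3,0) (3,1)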